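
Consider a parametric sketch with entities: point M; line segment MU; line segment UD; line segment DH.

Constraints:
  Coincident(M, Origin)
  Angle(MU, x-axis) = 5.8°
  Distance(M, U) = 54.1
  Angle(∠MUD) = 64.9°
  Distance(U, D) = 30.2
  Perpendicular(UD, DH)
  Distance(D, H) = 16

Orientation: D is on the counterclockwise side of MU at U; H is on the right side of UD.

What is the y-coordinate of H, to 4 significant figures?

39.60

M is at the origin; MU runs at 5.8° with length 54.1, so U = 54.1·(cos 5.8°, sin 5.8°) = (53.82, 5.467). ∠MUD = 64.9°, so UD runs at 5.8° + (180° − 64.9°) = 120.9° from the x-axis; with |UD| = 30.2, D = U + 30.2·(cos 120.9°, sin 120.9°) = (38.31, 31.38). UD ⟂ DH; with |DH| = 16.0 on the right of UD, H = D + 16.0·(0.8581, 0.5135) = (52.04, 39.60). So H.y = 39.60.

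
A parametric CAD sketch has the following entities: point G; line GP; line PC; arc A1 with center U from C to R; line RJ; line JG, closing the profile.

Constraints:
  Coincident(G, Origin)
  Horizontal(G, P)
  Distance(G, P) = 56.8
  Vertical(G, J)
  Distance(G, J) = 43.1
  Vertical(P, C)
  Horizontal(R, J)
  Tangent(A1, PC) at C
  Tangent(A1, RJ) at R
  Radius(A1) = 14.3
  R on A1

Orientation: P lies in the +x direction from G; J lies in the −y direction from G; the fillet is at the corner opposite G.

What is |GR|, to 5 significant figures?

60.530

The virtual corner opposite G is at (56.800, -43.100). A1 meets PC tangentially, so UC is at right angles to PC and the tangent condition forces UR to be normal to RJ, with radius 14.3, so the center U sits 14.3 in from both sides at U = (42.500, -28.800). That places the tangent points at C = (56.800, -28.800) on PC and R = (42.500, -43.100) on RJ. Then |GR| = |R − G| = 60.530.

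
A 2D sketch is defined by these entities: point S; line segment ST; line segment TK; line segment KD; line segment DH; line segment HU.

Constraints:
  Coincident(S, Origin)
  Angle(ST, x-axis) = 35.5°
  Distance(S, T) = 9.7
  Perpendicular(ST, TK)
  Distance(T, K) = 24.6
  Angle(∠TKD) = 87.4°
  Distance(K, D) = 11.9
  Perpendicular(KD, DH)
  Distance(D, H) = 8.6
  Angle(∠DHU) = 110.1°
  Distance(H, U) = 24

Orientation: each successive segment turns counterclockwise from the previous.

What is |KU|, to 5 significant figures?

19.925

KD is perpendicular to DH, so DH runs at -51.900°; with |DH| = 8.6, H = (-10.446, 11.550). ∠DHU = 110.1° gives HU at 18.000° from the x-axis; with |HU| = 24.0, U = (12.379, 18.966). Then |KU| = |U − K| = 19.925.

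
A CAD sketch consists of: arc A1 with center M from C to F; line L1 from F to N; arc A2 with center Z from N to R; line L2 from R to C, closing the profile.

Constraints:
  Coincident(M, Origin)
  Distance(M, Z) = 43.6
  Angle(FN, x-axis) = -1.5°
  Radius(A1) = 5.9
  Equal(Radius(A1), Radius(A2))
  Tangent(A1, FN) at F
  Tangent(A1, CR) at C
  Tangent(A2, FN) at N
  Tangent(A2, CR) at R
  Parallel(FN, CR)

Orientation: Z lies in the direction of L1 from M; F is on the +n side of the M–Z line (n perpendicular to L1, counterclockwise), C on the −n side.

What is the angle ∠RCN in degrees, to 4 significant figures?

15.14°

Tangency of A1 to both parallel lines with radius 5.9 puts F and C at M ± 5.9·n: F = (0.1544, 5.898), C = (-0.1544, -5.898). Equal radii place N and R the same way about Z: N = Z + 5.9·n = (43.74, 4.757), R = Z − 5.9·n = (43.43, -7.039). Then cos ∠RCN = CR·CN / (|CR||CN|), giving 15.14°.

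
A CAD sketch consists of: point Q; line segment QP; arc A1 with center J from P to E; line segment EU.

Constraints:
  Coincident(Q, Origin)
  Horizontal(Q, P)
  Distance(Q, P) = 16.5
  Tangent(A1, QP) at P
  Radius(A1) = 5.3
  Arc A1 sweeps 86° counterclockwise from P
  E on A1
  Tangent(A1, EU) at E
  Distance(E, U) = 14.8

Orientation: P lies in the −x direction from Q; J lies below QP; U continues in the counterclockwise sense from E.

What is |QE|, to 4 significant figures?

22.34

Q is at the origin; Q and P share the same y with |QP| = 16.5 and P on the −x side, so P = (-16.50, 0.000). The tangent condition forces JP to be normal to QP, so J = P + (0, -5.3) = (-16.50, -5.300). On A1, P sits at bearing 90° from J; an 86° counterclockwise sweep puts E at bearing 176°, so E = J + 5.3·(cos 176°, sin 176°) = (-21.79, -4.930). Then |QE| = |E − Q| = 22.34.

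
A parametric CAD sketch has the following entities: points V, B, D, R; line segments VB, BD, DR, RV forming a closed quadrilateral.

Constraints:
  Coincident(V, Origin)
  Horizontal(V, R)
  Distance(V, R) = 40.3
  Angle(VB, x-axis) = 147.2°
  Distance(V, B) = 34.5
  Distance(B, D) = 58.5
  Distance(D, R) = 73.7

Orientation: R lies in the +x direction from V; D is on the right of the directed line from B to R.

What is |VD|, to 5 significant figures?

45.113

V is at the origin; VR is horizontal with |VR| = 40.3 and R in +x, so R = (40.3, 0). VB runs at 147.2° with |VB| = 34.5, so B = (-29.000, 18.689). D is determined by |BD| = 58.5 and |DR| = 73.7 together: it lies at the intersection of circle(B, 58.5) and circle(R, 73.7). With |BR| = 71.775, the foot of the radical line on BR is 21.890 from B and the perpendicular offset is √(58.5² − 21.890²) = 54.250. Taking the right-of-BR solution: D = (-21.991, -39.390).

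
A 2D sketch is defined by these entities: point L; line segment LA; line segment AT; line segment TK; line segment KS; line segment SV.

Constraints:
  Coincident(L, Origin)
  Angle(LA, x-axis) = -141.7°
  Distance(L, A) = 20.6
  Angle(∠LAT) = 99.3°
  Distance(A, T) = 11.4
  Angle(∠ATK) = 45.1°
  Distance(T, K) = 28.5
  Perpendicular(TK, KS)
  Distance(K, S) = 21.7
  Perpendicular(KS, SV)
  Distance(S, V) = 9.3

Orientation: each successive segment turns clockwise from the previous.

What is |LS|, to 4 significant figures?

25.88

L is at the origin; LA runs at -141.7° with length 20.6, so A = (-16.17, -12.77). ∠LAT = 99.3° gives AT at 137.6° from the x-axis; with |AT| = 11.4, T = (-24.58, -5.080). ∠ATK = 45.1° gives TK at 2.700° from the x-axis; with |TK| = 28.5, K = (3.884, -3.738). TK ⟂ KS, so KS runs at -87.30°; with |KS| = 21.7, S = (4.906, -25.41). Then |LS| = |S − L| = 25.88.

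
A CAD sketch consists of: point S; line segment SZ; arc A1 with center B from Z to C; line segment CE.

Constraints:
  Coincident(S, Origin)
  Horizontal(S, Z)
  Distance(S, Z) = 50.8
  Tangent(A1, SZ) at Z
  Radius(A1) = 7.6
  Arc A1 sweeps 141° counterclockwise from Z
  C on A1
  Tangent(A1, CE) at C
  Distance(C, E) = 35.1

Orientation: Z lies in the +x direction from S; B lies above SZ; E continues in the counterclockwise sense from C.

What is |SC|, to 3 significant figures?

57.2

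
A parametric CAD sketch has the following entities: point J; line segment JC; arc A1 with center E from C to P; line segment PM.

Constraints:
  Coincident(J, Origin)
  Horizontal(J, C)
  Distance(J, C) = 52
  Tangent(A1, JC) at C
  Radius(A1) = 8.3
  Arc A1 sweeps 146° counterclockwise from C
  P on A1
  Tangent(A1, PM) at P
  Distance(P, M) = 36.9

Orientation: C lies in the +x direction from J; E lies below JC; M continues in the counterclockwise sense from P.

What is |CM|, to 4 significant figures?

44.23

On A1, C sits at bearing 90° from E; a 146° counterclockwise sweep puts P at bearing 236°, so P = E + 8.3·(cos 236°, sin 236°) = (47.36, -15.18). Since A1 is tangent to PM there, EP ⟂ PM, so PM runs along (−sin 236°, cos 236°); with |PM| = 36.9, M = (77.95, -35.82). Then |CM| = |M − C| = 44.23.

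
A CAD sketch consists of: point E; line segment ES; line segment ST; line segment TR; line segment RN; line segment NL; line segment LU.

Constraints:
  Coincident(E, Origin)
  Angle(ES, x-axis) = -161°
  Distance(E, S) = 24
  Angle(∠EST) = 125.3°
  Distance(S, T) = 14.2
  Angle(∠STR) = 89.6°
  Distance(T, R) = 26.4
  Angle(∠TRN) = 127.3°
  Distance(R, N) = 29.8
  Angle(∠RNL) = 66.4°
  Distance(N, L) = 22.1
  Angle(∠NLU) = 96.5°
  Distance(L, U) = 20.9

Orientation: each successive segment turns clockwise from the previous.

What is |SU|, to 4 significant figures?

16.41

E is at the origin; ES runs at -161.0° with length 24.0, so S = (-22.69, -7.814). ∠EST = 125.3° gives ST at 144.3° from the x-axis; with |ST| = 14.2, T = (-34.22, 0.4726). ∠STR = 89.6° gives TR at 53.90° from the x-axis; with |TR| = 26.4, R = (-18.67, 21.80). ∠TRN = 127.3° gives RN at 1.200° from the x-axis; with |RN| = 29.8, N = (11.12, 22.43). ∠RNL = 66.4° gives NL at -112.4° from the x-axis; with |NL| = 22.1, L = (2.703, 1.995). ∠NLU = 96.5° gives LU at 164.1° from the x-axis; with |LU| = 20.9, U = (-17.40, 7.721). Then |SU| = |U − S| = 16.41.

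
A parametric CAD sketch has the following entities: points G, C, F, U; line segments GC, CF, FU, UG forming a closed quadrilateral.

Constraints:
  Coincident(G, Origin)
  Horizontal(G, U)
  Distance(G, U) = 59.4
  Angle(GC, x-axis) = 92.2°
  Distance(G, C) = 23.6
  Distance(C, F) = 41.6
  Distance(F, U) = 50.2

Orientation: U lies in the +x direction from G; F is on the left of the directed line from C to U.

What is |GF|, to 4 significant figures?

56.45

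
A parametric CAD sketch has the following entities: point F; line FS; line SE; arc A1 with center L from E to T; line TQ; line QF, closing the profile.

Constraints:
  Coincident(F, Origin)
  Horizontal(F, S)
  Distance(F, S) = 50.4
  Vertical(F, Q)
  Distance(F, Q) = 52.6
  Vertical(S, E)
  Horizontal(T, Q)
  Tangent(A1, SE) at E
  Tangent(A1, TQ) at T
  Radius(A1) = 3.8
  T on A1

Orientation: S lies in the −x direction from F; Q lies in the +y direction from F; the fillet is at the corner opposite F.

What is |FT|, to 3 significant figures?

70.3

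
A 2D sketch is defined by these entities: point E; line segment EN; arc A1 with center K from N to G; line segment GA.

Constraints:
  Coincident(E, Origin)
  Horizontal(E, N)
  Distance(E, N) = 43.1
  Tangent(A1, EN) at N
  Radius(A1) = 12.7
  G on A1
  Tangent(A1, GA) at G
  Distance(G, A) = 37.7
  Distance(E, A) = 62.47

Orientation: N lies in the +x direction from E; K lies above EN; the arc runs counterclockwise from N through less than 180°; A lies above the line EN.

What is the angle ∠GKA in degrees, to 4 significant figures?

71.38°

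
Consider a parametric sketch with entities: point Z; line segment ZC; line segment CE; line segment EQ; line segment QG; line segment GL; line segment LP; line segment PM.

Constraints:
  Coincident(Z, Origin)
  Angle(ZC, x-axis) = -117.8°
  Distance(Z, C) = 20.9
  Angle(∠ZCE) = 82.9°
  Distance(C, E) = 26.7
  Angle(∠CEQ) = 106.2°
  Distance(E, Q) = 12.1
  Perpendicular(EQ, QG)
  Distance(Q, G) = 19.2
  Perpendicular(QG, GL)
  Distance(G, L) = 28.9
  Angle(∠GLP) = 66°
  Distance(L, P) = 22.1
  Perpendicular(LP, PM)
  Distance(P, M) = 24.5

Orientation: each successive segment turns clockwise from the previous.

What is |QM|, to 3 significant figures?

9.31

∠GLP = 66.0° gives LP at 137° from the x-axis; with |LP| = 22.1, P = (-35.1, -10.3). LP ⟂ PM, so PM runs at 47.3°; with |PM| = 24.5, M = (-18.5, 7.71). Then |QM| = |M − Q| = 9.31.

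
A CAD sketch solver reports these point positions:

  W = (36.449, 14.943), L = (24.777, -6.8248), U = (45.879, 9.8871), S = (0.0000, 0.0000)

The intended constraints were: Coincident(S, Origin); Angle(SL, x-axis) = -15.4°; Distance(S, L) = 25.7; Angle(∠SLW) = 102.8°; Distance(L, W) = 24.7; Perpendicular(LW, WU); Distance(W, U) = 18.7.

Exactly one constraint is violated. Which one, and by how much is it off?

Distance(W, U) = 18.7 — off by 8.00.

S = (0.00, 0.00) ✓; SL at -15.40° ✓; |SL| = 25.70 ✓; ∠SLW = 102.8° ✓; |LW| = 24.70 ✓; ∠(LW, WU) = 90.00° ✓; |WU| = 10.70 ✗.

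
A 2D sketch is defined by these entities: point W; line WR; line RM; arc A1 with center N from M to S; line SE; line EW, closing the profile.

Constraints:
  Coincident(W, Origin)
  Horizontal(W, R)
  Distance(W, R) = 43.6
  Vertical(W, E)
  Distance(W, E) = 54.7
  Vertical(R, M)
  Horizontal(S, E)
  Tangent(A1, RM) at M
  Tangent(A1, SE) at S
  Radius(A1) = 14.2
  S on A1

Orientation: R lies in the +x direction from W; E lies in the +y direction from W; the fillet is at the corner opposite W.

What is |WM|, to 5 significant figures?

59.508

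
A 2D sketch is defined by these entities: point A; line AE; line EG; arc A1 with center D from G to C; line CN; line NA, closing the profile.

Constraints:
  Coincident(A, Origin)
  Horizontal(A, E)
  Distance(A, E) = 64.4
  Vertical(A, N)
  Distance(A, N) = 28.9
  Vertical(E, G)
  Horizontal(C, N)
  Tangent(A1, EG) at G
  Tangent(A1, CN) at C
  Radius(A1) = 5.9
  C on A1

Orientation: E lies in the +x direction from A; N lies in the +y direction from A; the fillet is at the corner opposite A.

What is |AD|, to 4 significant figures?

62.86

A is at the origin; AE is horizontal with |AE| = 64.4 and E on the +x side, so E = (64.40, 0.000). A and N share the same x with |AN| = 28.9 and N on the +y side, so N = (0.000, 28.90). The virtual corner opposite A is at (64.40, 28.90). Since A1 is tangent to EG there, DG ⟂ EG and A1 meets CN tangentially, so DC is at right angles to CN, with radius 5.9, so the center D sits 5.9 in from both sides at D = (58.50, 23.00). Then |AD| = |D − A| = 62.86.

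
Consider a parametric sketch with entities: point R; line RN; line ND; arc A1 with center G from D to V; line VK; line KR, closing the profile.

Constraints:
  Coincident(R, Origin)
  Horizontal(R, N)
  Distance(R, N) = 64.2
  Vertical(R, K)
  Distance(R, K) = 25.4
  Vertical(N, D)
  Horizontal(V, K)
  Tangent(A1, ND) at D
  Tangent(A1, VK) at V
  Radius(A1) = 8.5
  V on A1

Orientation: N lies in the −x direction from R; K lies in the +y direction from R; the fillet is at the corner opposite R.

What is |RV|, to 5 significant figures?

61.218

R is at the origin; R and N share the same y with |RN| = 64.2 and N on the −x side, so N = (-64.200, 0.0000). RK is vertical with |RK| = 25.4 and K on the +y side, so K = (0.0000, 25.400). The virtual corner opposite R is at (-64.200, 25.400). The tangent condition forces GD to be normal to ND and tangency of A1 to VK means the radius GV is perpendicular to VK, with radius 8.5, so the center G sits 8.5 in from both sides at G = (-55.700, 16.900). That places the tangent points at D = (-64.200, 16.900) on ND and V = (-55.700, 25.400) on VK. Then |RV| = |V − R| = 61.218.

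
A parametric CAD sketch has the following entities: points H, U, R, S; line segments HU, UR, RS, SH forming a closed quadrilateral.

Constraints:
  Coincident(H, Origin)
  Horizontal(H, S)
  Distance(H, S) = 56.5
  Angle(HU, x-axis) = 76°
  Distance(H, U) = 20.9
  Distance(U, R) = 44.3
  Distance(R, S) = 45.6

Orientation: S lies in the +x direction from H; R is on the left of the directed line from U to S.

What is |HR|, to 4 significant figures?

61.01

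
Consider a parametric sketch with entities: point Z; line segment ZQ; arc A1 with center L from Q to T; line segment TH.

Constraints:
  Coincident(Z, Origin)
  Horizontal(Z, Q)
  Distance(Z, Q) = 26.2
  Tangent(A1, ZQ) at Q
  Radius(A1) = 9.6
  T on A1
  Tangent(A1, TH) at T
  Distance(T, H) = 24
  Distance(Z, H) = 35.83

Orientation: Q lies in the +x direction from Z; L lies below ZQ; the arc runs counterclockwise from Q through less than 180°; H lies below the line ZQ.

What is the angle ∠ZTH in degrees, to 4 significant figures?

113.1°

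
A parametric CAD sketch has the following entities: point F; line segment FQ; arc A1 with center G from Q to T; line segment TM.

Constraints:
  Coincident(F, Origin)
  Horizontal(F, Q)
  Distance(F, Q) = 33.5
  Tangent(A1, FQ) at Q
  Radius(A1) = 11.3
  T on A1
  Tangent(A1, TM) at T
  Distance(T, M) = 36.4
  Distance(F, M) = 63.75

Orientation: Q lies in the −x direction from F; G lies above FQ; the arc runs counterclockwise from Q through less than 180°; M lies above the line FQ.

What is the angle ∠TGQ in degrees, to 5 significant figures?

118.95°

Checks: ∠(GQ, QF) = 90.00° ✓; |GT| = 11.30 ✓; ∠(GT, TM) = 90.00° ✓; |TM| = 36.40 ✓; |FM| = 63.75 ✓.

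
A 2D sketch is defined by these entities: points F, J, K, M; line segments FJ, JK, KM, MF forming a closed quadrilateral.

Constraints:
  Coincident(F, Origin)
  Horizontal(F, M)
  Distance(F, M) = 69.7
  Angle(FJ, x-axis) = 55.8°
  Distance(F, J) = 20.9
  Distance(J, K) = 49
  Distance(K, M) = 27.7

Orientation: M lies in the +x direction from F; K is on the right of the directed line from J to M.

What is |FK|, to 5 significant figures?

50.108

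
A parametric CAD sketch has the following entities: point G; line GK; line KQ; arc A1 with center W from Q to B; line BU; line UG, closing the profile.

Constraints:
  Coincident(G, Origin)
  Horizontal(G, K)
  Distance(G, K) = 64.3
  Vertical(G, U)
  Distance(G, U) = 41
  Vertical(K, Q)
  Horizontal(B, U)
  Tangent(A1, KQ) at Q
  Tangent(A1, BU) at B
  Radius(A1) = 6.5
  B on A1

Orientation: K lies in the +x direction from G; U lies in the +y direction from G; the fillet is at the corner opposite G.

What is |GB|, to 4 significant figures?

70.86

G is at the origin; GK is horizontal with |GK| = 64.3 and K on the +x side, so K = (64.30, 0.000). G and U share the same x with |GU| = 41.0 and U on the +y side, so U = (0.000, 41.00). The virtual corner opposite G is at (64.30, 41.00). Tangency of A1 to KQ means the radius WQ is perpendicular to KQ and since A1 is tangent to BU there, WB ⟂ BU, with radius 6.5, so the center W sits 6.5 in from both sides at W = (57.80, 34.50). That places the tangent points at Q = (64.30, 34.50) on KQ and B = (57.80, 41.00) on BU. Then |GB| = |B − G| = 70.86.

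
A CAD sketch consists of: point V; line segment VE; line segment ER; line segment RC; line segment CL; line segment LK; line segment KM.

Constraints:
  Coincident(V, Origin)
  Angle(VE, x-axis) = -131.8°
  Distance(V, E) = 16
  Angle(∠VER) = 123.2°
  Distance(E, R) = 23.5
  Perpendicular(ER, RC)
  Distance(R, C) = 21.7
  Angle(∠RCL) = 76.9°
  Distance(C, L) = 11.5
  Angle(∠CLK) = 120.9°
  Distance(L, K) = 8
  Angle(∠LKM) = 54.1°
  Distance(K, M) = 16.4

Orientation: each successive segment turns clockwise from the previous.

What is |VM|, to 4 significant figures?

34.35

V is at the origin; VE runs at -131.8° with length 16.0, so E = (-10.66, -11.93). ∠VER = 123.2° gives ER at 171.4° from the x-axis; with |ER| = 23.5, R = (-33.90, -8.414). ER ⟂ RC, so RC runs at 81.40°; with |RC| = 21.7, C = (-30.66, 13.04). ∠RCL = 76.9° gives CL at -21.70° from the x-axis; with |CL| = 11.5, L = (-19.97, 8.790). ∠CLK = 120.9° gives LK at -80.80° from the x-axis; with |LK| = 8.0, K = (-18.69, 0.8933). ∠LKM = 54.1° gives KM at 153.3° from the x-axis; with |KM| = 16.4, M = (-33.34, 8.262). Then |VM| = |M − V| = 34.35.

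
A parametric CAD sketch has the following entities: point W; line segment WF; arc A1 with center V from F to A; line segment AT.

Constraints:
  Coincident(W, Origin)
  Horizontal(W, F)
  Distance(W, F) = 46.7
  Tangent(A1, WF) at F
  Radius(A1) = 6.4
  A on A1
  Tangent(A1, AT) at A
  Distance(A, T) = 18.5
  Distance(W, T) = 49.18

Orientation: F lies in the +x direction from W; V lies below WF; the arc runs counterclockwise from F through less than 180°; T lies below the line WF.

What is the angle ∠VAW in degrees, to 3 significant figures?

165°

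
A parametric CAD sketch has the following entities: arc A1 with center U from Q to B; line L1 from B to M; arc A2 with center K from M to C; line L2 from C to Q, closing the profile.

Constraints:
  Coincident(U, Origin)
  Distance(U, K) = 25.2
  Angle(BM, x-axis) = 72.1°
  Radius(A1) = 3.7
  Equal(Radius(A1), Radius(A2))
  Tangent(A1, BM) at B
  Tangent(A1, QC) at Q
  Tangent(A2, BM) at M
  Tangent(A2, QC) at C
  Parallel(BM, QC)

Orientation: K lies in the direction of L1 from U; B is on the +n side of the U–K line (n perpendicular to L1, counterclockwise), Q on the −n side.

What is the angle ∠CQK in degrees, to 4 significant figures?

8.353°

The slot axis is L1's direction at 72.1°, so u = (cos 72.1°, sin 72.1°) = (0.3074, 0.9516) and n = (−sin 72.1°, cos 72.1°) = (-0.9516, 0.3074). U is at the origin and K lies 25.2 along u from U, so K = 25.2·u = (7.745, 23.98). Tangency of A1 to both parallel lines with radius 3.7 puts B and Q at U ± 3.7·n: B = (-3.521, 1.137), Q = (3.521, -1.137). Equal radii place M and C the same way about K: M = K + 3.7·n = (4.224, 25.12), C = K − 3.7·n = (11.27, 22.84). Then cos ∠CQK = QC·QK / (|QC||QK|), giving 8.353°.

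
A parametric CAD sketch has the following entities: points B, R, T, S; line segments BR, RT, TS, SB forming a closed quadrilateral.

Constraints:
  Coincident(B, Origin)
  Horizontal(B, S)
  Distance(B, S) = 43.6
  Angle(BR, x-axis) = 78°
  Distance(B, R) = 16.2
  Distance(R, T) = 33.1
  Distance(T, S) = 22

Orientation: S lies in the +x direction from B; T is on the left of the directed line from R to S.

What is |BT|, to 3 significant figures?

41.6

Checks: |RT| = 33.10 ✓; |TS| = 22.00 ✓.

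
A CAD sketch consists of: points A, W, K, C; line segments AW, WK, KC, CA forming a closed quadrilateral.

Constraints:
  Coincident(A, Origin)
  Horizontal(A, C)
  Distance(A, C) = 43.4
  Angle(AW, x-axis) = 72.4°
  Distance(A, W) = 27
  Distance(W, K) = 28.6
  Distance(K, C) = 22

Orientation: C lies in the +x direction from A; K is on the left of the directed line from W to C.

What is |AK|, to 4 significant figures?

41.89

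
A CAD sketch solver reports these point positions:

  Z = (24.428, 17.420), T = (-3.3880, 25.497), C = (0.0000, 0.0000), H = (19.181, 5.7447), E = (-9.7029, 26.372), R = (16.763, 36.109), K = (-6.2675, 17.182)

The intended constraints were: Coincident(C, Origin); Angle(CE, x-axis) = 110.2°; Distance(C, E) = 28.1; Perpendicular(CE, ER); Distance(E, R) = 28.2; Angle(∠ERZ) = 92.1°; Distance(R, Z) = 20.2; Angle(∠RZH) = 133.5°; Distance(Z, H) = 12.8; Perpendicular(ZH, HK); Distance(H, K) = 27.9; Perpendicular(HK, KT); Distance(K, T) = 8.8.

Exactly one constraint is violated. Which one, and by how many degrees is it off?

Perpendicular(HK, KT) — off by 5.10°.

C = (0.00, 0.00) ✓; CE at 110.2° ✓; |CE| = 28.10 ✓; ∠(CE, ER) = 90.00° ✓; |ER| = 28.20 ✓; ∠ERZ = 92.10° ✓; |RZ| = 20.20 ✓; ∠RZH = 133.5° ✓; |ZH| = 12.80 ✓; ∠(ZH, HK) = 90.00° ✓; |HK| = 27.90 ✓; ∠(HK, KT) = 84.90° ✗; |KT| = 8.799 ✓.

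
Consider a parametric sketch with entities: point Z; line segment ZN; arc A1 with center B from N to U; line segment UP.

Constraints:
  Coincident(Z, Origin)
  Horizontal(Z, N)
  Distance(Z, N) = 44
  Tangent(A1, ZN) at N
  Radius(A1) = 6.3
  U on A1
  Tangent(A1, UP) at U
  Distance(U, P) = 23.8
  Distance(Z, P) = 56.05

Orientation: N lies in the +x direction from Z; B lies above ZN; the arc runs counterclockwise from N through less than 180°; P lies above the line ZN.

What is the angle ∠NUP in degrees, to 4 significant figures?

130.9°

Checks: |BU| = 6.300 ✓; ∠(BU, UP) = 90.00° ✓; |UP| = 23.80 ✓; |ZP| = 56.05 ✓.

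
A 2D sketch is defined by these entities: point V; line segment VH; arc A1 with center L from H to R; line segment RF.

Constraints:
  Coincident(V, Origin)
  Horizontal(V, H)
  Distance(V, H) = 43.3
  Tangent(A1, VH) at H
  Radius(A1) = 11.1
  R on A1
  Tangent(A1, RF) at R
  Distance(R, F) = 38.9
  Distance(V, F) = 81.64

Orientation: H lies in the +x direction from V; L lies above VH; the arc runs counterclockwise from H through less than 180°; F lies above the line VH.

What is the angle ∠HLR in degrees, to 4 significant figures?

63.38°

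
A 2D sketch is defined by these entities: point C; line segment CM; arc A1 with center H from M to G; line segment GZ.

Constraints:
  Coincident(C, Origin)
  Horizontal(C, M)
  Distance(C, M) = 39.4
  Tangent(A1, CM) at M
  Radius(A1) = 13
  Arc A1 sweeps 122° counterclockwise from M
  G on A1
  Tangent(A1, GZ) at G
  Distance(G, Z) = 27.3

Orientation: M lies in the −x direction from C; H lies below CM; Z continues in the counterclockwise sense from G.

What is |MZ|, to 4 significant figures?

43.18

On A1, M sits at bearing 90° from H; a 122° counterclockwise sweep puts G at bearing 212°, so G = H + 13.0·(cos 212°, sin 212°) = (-50.42, -19.89). A1 meets GZ tangentially, so HG is at right angles to GZ, so GZ runs along (−sin 212°, cos 212°); with |GZ| = 27.3, Z = (-35.96, -43.04). Then |MZ| = |Z − M| = 43.18.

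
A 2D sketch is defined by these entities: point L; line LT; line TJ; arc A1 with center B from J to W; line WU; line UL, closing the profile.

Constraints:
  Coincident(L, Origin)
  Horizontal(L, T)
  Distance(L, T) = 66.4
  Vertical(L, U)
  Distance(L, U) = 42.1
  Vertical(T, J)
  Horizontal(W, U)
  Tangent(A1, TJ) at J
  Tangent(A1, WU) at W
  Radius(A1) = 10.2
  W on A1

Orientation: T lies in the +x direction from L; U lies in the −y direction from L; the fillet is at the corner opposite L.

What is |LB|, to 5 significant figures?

64.622

L is at the origin; L and T share the same y with |LT| = 66.4 and T on the +x side, so T = (66.400, 0.0000). LU is vertical with |LU| = 42.1 and U on the −y side, so U = (0.0000, -42.100). The virtual corner opposite L is at (66.400, -42.100). Since A1 is tangent to TJ there, BJ ⟂ TJ and the tangent condition forces BW to be normal to WU, with radius 10.2, so the center B sits 10.2 in from both sides at B = (56.200, -31.900). Then |LB| = |B − L| = 64.622.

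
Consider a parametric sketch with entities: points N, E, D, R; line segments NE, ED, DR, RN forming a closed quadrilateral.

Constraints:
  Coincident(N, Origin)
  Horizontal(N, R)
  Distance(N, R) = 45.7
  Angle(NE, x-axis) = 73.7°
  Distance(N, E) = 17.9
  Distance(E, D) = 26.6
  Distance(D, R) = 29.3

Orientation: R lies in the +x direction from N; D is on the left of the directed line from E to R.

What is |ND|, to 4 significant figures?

39.40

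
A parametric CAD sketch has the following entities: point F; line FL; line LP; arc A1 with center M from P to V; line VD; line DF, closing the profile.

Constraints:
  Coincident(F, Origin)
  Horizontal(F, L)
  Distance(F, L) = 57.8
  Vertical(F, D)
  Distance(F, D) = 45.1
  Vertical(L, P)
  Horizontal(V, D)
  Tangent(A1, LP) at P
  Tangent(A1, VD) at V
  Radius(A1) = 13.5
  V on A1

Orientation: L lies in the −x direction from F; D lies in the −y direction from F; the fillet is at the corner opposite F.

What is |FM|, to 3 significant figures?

54.4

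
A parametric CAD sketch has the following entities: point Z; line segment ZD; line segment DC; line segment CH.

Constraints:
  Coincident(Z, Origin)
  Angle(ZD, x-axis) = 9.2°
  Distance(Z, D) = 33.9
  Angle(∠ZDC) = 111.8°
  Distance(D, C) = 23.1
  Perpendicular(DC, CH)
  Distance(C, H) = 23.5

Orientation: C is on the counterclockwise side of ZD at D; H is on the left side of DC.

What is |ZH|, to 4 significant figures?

36.57

∠ZDC = 111.8°, so DC runs at 9.2° + (180° − 111.8°) = 77.40° from the x-axis; with |DC| = 23.1, C = D + 23.1·(cos 77.40°, sin 77.40°) = (38.50, 27.96). DC is perpendicular to CH; with |CH| = 23.5 on the left of DC, H = C + 23.5·(-0.9759, 0.2181) = (15.57, 33.09). Then |ZH| = |H − Z| = 36.57.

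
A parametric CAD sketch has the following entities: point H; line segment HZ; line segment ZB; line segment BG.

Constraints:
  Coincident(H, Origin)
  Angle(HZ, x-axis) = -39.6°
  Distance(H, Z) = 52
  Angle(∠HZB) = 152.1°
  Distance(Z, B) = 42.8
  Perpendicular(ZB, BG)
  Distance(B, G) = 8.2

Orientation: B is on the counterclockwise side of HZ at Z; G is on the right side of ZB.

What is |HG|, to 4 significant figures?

94.53

H is at the origin; HZ runs at -39.6° with length 52.0, so Z = 52.0·(cos -39.6°, sin -39.6°) = (40.07, -33.15). ∠HZB = 152.1°, so ZB runs at -39.6° + (180° − 152.1°) = -11.70° from the x-axis; with |ZB| = 42.8, B = Z + 42.8·(cos -11.70°, sin -11.70°) = (81.98, -41.83). ZB ⟂ BG; with |BG| = 8.2 on the right of ZB, G = B + 8.2·(-0.2028, -0.9792) = (80.31, -49.85). Then |HG| = |G − H| = 94.53.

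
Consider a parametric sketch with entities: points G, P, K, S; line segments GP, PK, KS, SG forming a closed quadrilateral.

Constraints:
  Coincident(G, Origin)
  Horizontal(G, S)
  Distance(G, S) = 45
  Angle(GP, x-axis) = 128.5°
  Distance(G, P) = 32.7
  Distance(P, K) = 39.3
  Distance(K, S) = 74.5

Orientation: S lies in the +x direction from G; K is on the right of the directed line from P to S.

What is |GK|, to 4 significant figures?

31.16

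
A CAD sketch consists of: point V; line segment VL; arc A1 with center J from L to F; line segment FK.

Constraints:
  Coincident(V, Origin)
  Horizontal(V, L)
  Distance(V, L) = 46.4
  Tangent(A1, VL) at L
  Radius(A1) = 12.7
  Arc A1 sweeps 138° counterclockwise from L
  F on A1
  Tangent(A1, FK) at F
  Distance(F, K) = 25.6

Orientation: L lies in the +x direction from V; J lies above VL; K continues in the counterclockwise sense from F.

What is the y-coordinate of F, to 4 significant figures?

22.14

The tangent condition forces JL to be normal to VL, so J = L + (0, 12.7) = (46.40, 12.70). On A1, L sits at bearing -90° from J; a 138° counterclockwise sweep puts F at bearing 48°, so F = J + 12.7·(cos 48°, sin 48°) = (54.90, 22.14). So F.y = 22.14.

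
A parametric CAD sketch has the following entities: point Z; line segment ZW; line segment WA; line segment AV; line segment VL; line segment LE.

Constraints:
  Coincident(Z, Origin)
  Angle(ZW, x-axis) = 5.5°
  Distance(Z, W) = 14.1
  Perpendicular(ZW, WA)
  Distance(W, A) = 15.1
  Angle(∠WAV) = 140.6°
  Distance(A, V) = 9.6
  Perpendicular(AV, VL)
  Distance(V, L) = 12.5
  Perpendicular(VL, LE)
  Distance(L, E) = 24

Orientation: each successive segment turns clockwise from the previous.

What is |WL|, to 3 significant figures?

21.5

Z is at the origin; ZW runs at 5.5° with length 14.1, so W = (14.0, 1.35). ZW ⟂ WA, so WA runs at -84.5°; with |WA| = 15.1, A = (15.5, -13.7). ∠WAV = 140.6° gives AV at -124° from the x-axis; with |AV| = 9.6, V = (10.1, -21.6). The perpendicularity gives VL at right angles to AV, so VL runs at 146°; with |VL| = 12.5, L = (-0.247, -14.7). Then |WL| = |L − W| = 21.5.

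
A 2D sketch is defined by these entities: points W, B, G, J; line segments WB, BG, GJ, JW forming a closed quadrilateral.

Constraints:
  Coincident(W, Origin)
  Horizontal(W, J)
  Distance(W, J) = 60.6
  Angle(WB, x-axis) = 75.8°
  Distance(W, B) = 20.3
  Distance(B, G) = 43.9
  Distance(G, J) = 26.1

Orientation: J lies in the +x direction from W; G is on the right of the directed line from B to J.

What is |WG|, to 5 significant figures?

38.256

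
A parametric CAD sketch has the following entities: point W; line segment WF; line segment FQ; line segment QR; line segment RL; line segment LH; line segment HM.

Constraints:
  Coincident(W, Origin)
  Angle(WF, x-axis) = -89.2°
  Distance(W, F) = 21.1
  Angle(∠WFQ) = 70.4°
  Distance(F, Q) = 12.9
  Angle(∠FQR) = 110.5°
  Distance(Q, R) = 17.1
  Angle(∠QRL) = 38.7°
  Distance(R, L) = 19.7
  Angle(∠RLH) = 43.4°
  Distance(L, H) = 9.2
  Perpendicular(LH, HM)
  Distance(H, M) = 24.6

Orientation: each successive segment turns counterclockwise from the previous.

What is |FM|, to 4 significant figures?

32.34

∠RLH = 43.4° gives LH at 7.800° from the x-axis; with |LH| = 9.2, H = (9.186, -13.61). LH is perpendicular to HM, so HM runs at 97.80°; with |HM| = 24.6, M = (5.848, 10.77). Then |FM| = |M − F| = 32.34.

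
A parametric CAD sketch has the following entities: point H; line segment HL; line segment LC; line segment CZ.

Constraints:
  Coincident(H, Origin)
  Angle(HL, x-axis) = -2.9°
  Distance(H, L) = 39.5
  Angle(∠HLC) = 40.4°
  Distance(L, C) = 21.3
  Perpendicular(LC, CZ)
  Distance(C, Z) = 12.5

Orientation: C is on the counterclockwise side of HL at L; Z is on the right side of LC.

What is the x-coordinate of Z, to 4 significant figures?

32.52

∠HLC = 40.4°, so LC runs at -2.9° + (180° − 40.4°) = 136.7° from the x-axis; with |LC| = 21.3, C = L + 21.3·(cos 136.7°, sin 136.7°) = (23.95, 12.61). The perpendicularity gives CZ at right angles to LC; with |CZ| = 12.5 on the right of LC, Z = C + 12.5·(0.6858, 0.7278) = (32.52, 21.71). So Z.x = 32.52.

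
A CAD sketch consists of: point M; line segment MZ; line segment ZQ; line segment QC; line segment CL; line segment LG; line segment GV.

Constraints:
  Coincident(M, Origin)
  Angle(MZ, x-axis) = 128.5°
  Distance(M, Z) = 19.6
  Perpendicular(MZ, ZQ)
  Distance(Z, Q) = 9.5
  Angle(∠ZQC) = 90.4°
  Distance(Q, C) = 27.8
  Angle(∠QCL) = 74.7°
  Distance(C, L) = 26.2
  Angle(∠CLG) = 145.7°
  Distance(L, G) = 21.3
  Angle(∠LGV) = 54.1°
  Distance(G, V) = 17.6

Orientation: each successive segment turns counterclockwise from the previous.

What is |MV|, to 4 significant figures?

20.14

∠CLG = 145.7° gives LG at 87.70° from the x-axis; with |LG| = 21.3, G = (13.99, 29.87). ∠LGV = 54.1° gives GV at -146.4° from the x-axis; with |GV| = 17.6, V = (-0.6660, 20.13). Then |MV| = |V − M| = 20.14.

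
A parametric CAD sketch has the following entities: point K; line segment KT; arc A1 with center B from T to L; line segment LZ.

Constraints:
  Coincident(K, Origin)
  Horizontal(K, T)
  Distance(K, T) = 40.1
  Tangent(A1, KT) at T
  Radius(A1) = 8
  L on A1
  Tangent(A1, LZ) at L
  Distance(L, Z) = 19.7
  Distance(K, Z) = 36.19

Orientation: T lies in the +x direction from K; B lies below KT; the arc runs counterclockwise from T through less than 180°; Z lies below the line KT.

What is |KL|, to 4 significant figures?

32.94

Checks: |BL| = 8.000 ✓; ∠(BL, LZ) = 90.00° ✓; |LZ| = 19.70 ✓; |KZ| = 36.19 ✓.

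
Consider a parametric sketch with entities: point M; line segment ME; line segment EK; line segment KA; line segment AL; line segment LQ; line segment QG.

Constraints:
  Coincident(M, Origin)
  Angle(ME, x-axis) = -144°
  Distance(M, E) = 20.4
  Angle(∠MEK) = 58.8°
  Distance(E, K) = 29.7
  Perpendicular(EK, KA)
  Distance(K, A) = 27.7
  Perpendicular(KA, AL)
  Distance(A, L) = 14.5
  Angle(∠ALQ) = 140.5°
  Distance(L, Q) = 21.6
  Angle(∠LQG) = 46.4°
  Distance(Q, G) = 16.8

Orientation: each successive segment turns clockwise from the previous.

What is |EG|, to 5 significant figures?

19.339

M is at the origin; ME runs at -144.0° with length 20.4, so E = (-16.504, -11.991). ∠MEK = 58.8° gives EK at 94.800° from the x-axis; with |EK| = 29.7, K = (-18.989, 17.605). EK is perpendicular to KA, so KA runs at 4.8000°; with |KA| = 27.7, A = (8.6137, 19.923). KA ⟂ AL, so AL runs at -85.200°; with |AL| = 14.5, L = (9.8270, 5.4737). ∠ALQ = 140.5° gives LQ at -124.70° from the x-axis; with |LQ| = 21.6, Q = (-2.4694, -12.285). ∠LQG = 46.4° gives QG at 101.70° from the x-axis; with |QG| = 16.8, G = (-5.8763, 4.1664). Then |EG| = |G − E| = 19.339.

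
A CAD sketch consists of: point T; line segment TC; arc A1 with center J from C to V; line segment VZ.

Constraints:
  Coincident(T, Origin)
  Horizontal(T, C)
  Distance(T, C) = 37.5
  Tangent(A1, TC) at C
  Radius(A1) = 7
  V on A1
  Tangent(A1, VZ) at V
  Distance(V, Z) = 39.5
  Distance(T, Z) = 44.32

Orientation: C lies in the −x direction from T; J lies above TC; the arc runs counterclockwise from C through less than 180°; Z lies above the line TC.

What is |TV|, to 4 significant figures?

31.31

T is at the origin; T and C share the same y with |TC| = 37.5 and C on the −x side, so C = (-37.50, 0.000). Since A1 is tangent to TC there, JC ⟂ TC, so J = C + (0, 7) = (-37.50, 7.000). Since JV ⟂ VZ (tangency), |JZ| = √(7.0² + 39.5²) = 40.12 regardless of where V sits on A1. So Z lies on both circle(T, 44.32) and circle(J, 40.12); the above-TC intersection is Z = (-16.46, 41.15). V is the foot of the tangent from Z: V = (-30.99, 4.424).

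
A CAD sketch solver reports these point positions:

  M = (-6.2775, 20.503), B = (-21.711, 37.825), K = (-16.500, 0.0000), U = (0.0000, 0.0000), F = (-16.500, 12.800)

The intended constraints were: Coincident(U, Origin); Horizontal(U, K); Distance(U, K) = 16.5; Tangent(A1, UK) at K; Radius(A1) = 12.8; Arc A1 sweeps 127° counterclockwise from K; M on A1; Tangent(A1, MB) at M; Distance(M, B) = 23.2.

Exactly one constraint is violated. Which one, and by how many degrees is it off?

Tangent(A1, MB) at M — off by 4.70°.

U = (0.00, 0.00) ✓; U.y = 0.00, K.y = 0.00 ✓; |UK| = 16.50 ✓; ∠(FK, KU) = 90.00° ✓; |FK| = 12.80 ✓; bearing(F→M) − bearing(F→K) = 127.0° ✓; |FM| = 12.80 ✓; ∠(FM, MB) = 85.30° ✗; |MB| = 23.20 ✓.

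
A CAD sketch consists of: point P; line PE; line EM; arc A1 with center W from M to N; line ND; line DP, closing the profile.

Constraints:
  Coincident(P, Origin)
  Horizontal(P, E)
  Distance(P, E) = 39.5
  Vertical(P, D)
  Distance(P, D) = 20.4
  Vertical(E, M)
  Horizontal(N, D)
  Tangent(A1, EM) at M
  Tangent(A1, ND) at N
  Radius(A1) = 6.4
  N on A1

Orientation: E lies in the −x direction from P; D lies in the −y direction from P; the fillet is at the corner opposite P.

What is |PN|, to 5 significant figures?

38.881

P is at the origin; PE is horizontal with |PE| = 39.5 and E on the −x side, so E = (-39.500, 0.0000). PD is vertical with |PD| = 20.4 and D on the −y side, so D = (0.0000, -20.400). The virtual corner opposite P is at (-39.500, -20.400). The tangent condition forces WM to be normal to EM and tangency of A1 to ND means the radius WN is perpendicular to ND, with radius 6.4, so the center W sits 6.4 in from both sides at W = (-33.100, -14.000). That places the tangent points at M = (-39.500, -14.000) on EM and N = (-33.100, -20.400) on ND. Then |PN| = |N − P| = 38.881.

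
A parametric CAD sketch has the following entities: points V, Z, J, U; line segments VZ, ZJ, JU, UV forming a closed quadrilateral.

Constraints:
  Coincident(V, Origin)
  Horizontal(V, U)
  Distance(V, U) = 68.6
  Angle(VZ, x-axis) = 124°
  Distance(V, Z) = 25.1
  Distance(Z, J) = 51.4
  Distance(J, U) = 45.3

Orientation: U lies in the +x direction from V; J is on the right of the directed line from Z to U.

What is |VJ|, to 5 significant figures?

28.036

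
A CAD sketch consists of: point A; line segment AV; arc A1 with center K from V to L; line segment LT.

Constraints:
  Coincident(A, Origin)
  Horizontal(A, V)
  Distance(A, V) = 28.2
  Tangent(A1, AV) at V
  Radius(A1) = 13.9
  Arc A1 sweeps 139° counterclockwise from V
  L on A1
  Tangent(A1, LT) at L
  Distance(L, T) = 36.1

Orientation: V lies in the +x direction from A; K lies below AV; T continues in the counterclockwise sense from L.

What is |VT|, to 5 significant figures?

51.378

A is at the origin; AV is horizontal with |AV| = 28.2 and V on the +x side, so V = (28.200, 0.0000). The tangent condition forces KV to be normal to AV, so K = V + (0, -13.9) = (28.200, -13.900). On A1, V sits at bearing 90° from K; a 139° counterclockwise sweep puts L at bearing 229°, so L = K + 13.9·(cos 229°, sin 229°) = (19.081, -24.390). Tangency of A1 to LT means the radius KL is perpendicular to LT, so LT runs along (−sin 229°, cos 229°); with |LT| = 36.1, T = (46.326, -48.074). Then |VT| = |T − V| = 51.378.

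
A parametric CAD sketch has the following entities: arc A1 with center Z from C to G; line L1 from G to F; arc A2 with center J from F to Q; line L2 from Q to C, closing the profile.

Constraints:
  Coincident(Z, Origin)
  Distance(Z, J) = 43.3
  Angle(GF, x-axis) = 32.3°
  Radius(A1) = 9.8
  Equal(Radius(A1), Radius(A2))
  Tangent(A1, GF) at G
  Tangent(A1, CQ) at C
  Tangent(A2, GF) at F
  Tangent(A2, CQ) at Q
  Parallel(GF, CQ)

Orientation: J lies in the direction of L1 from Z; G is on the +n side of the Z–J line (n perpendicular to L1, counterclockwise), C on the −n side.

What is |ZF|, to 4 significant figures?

44.40

Tangency of A1 to both parallel lines with radius 9.8 puts G and C at Z ± 9.8·n: G = (-5.237, 8.284), C = (5.237, -8.284). Equal radii place F and Q the same way about J: F = J + 9.8·n = (31.36, 31.42), Q = J − 9.8·n = (41.84, 14.85). Then |ZF| = |F − Z| = 44.40.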